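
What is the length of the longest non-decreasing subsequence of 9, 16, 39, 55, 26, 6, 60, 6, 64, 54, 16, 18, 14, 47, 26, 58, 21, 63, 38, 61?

7

One longest non-decreasing subsequence is 9, 16, 16, 18, 47, 58, 63 (positions 1,2,11,12,14,16,18), of length 7; no longer one exists.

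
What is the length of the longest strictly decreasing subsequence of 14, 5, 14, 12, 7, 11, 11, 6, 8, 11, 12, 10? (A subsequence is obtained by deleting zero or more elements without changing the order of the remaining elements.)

4

Let dp[i] be the longest decreasing subsequence ending at position i. Then dp = [1, 2, 1, 2, 3, 3, 3, 4, 4, 3, 2, 4].
The maximum is 4; one witness is 14, 12, 7, 6 at positions 1,4,5,8.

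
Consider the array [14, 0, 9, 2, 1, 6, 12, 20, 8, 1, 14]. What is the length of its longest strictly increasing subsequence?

Scanning left to right, the best length ending at each element is: 14→1, 0→1, 9→2, 2→2, 1→2, 6→3, 12→4, 20→5, 8→4, 1→2, 14→5.
So the longest increasing subsequence has length 5, e.g. 0, 2, 6, 12, 20.

5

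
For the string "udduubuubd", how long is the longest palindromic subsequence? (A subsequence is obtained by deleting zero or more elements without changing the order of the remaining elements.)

7

One longest palindromic subsequence is duubuud (positions 2,4,5,6,7,8,10); it reads the same forward and backward, and the interval DP gives dp[1][10] = 7.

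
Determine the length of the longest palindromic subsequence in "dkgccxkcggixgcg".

8

One longest palindromic subsequence is gcxggxcg (positions 3,4,6,9,10,12,14,15); it reads the same forward and backward, and the interval DP gives dp[1][15] = 8.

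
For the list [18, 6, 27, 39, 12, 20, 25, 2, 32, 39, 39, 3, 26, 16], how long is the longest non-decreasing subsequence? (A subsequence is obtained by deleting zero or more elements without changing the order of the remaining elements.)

7

Scanning left to right, the best length ending at each element is: 18→1, 6→1, 27→2, 39→3, 12→2, 20→3, 25→4, 2→1, 32→5, 39→6, 39→7, 3→2, 26→5, 16→3.
So the longest non-decreasing subsequence has length 7, e.g. 6, 12, 20, 25, 32, 39, 39.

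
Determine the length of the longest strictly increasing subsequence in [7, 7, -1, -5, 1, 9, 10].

4

Let dp[i] be the longest increasing subsequence ending at position i. Then dp = [1, 1, 1, 1, 2, 3, 4].
The maximum is 4; one witness is -1, 1, 9, 10 at positions 3,5,6,7.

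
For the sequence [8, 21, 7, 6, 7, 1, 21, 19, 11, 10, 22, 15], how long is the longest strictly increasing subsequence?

One longest increasing subsequence is 6, 7, 21, 22 (positions 4,5,7,11), of length 4; no longer one exists.

4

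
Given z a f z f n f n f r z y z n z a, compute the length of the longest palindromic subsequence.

Using dp[i][j] = 2 + dp[i+1][j−1] if the ends match, else max(dp[i+1][j], dp[i][j−1]):
dp[1][16] = 9. A witness is aznzyznza at positions 2,4,6,11,12,13,14,15,16.

9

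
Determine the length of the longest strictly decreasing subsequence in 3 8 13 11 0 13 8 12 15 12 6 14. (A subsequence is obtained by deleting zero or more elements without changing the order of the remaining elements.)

Scanning left to right, the best length ending at each element is: 3→1, 8→1, 13→1, 11→2, 0→3, 13→1, 8→3, 12→2, 15→1, 12→2, 6→4, 14→2.
So the longest decreasing subsequence has length 4, e.g. 13, 11, 8, 6.

4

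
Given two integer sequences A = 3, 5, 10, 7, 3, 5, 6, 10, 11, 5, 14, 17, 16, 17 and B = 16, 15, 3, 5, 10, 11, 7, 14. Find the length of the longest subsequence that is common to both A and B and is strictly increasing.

For each value that appears in both, track the longest common increasing run ending there.
The best achievable length is 5; one witness is 3, 5, 10, 11, 14 (A-positions 1,2,3,9,11, B-positions 3,4,5,6,8).

5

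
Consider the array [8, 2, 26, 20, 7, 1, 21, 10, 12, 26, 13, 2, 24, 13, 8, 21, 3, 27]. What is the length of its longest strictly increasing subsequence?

7

Scanning left to right, the best length ending at each element is: 8→1, 2→1, 26→2, 20→2, 7→2, 1→1, 21→3, 10→3, 12→4, 26→5, 13→5, 2→2, 24→6, 13→5, 8→3, 21→6, 3→3, 27→7.
So the longest increasing subsequence has length 7, e.g. 2, 7, 10, 12, 13, 24, 27.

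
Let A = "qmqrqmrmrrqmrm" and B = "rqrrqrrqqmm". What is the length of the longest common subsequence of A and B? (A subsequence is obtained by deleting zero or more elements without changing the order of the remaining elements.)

Backtracking the LCS table gives one alignment: q (A1,B2) → r (A4,B4) → q (A5,B5) → r (A7,B6) → r (A9,B7) → q (A11,B9) → m (A12,B10) → m (A14,B11).
So the longest common subsequence has length 8.

8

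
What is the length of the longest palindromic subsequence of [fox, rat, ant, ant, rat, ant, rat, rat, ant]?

5

One longest palindromic subsequence is ant rat rat rat ant (positions 3,5,7,8,9); it reads the same forward and backward, and the interval DP gives dp[1][9] = 5.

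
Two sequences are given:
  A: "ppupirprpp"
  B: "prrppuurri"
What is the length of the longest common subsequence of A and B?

5

A longest common subsequence is ppurr (length 5); the LCS DP confirms no longer common subsequence exists.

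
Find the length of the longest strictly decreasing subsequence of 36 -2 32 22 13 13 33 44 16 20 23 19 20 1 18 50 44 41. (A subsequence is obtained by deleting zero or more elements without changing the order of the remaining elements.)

Let dp[i] be the longest decreasing subsequence ending at position i. Then dp = [1, 2, 2, 3, 4, 4, 2, 1, 4, 4, 3, 5, 4, 6, 6, 1, 2, 3].
The maximum is 6; one witness is 36, 32, 22, 20, 19, 1 at positions 1,3,4,10,12,14.

6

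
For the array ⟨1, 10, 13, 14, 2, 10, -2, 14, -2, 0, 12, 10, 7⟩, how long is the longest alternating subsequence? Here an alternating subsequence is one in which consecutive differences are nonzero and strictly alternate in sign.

9

Track the best alternating length ending on an up-step vs a down-step at each position: up/down = 1/1, 2/1, 2/1, 2/1, 2/3, 4/3, 1/5, 6/1, 1/7, 8/7, 8/7, 8/9, 8/9.
The maximum over both is 9; one such subsequence is 1, 10, 2, 10, -2, 14, -2, 12, 10.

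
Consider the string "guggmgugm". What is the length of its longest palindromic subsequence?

Using dp[i][j] = 2 + dp[i+1][j−1] if the ends match, else max(dp[i+1][j], dp[i][j−1]):
dp[1][9] = 7. A witness is gugmgug at positions 1,2,3,5,6,7,8.

7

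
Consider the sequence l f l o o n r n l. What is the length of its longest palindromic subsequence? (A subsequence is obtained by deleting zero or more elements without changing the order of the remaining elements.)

5

One longest palindromic subsequence is lnrnl (positions 1,6,7,8,9); it reads the same forward and backward, and the interval DP gives dp[1][9] = 5.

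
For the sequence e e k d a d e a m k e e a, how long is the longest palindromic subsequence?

9

One longest palindromic subsequence is eekaeakee (positions 1,2,3,5,7,8,10,11,12); it reads the same forward and backward, and the interval DP gives dp[1][13] = 9.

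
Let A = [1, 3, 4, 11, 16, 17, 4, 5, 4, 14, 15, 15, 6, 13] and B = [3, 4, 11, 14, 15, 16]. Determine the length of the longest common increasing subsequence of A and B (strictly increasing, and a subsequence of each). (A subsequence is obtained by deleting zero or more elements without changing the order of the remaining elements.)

A longest common strictly increasing subsequence is 3, 4, 11, 14, 15 (length 5); it appears in order in both A and B, and no longer such subsequence exists.

5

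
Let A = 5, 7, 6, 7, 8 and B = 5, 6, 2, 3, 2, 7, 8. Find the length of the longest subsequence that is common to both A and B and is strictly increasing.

4

A longest common strictly increasing subsequence is 5, 6, 7, 8 (length 4); it appears in order in both A and B, and no longer such subsequence exists.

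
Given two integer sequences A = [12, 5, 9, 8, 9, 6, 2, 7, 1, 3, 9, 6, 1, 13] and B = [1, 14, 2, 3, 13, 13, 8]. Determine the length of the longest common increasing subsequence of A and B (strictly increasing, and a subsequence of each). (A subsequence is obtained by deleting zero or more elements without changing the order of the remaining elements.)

3

For each value that appears in both, track the longest common increasing run ending there.
The best achievable length is 3; one witness is 1, 3, 13 (A-positions 9,10,14, B-positions 1,4,5).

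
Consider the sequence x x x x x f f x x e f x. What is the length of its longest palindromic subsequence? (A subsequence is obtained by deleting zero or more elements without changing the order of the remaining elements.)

Using dp[i][j] = 2 + dp[i+1][j−1] if the ends match, else max(dp[i+1][j], dp[i][j−1]):
dp[1][12] = 8. A witness is xxxffxxx at positions 1,4,5,6,7,8,9,12.

8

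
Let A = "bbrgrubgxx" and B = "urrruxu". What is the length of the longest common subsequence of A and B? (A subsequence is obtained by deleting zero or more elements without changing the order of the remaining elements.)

4

A longest common subsequence is rrux (length 4); the LCS DP confirms no longer common subsequence exists.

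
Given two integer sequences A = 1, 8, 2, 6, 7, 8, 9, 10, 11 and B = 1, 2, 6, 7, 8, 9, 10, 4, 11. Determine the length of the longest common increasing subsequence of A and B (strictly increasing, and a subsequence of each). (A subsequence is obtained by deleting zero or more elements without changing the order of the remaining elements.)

8

A longest common strictly increasing subsequence is 1, 2, 6, 7, 8, 9, 10, 11 (length 8); it appears in order in both A and B, and no longer such subsequence exists.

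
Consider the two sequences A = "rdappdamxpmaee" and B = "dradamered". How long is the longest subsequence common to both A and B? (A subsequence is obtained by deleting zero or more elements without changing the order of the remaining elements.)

7

Backtracking the LCS table gives one alignment: r (A1,B2) → a (A3,B3) → d (A6,B4) → a (A7,B5) → m (A11,B6) → e (A13,B7) → e (A14,B9).
So the longest common subsequence has length 7.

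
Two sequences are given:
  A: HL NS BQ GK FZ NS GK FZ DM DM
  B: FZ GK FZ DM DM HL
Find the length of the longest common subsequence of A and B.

Backtracking the LCS table gives one alignment: FZ (A5,B1) → GK (A7,B2) → FZ (A8,B3) → DM (A9,B4) → DM (A10,B5).
So the longest common subsequence has length 5.

5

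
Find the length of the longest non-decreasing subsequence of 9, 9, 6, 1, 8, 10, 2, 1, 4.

3

Scanning left to right, the best length ending at each element is: 9→1, 9→2, 6→1, 1→1, 8→2, 10→3, 2→2, 1→2, 4→3.
So the longest non-decreasing subsequence has length 3, e.g. 9, 9, 10.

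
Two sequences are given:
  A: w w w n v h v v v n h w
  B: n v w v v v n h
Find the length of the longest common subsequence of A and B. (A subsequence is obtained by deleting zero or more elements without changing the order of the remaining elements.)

7

Backtracking the LCS table gives one alignment: n (A4,B1) → v (A5,B2) → v (A7,B4) → v (A8,B5) → v (A9,B6) → n (A10,B7) → h (A11,B8).
So the longest common subsequence has length 7.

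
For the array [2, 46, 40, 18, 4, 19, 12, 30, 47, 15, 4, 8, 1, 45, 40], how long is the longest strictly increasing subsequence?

Scanning left to right, the best length ending at each element is: 2→1, 46→2, 40→2, 18→2, 4→2, 19→3, 12→3, 30→4, 47→5, 15→4, 4→2, 8→3, 1→1, 45→5, 40→5.
So the longest increasing subsequence has length 5, e.g. 2, 18, 19, 30, 47.

5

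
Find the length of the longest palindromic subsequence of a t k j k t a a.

Using dp[i][j] = 2 + dp[i+1][j−1] if the ends match, else max(dp[i+1][j], dp[i][j−1]):
dp[1][8] = 7. A witness is atkjkta at positions 1,2,3,4,5,6,8.

7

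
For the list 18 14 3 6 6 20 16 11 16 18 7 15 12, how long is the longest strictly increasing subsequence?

5

Let dp[i] be the longest increasing subsequence ending at position i. Then dp = [1, 1, 1, 2, 2, 3, 3, 3, 4, 5, 3, 4, 4].
The maximum is 5; one witness is 3, 6, 11, 16, 18 at positions 3,4,8,9,10.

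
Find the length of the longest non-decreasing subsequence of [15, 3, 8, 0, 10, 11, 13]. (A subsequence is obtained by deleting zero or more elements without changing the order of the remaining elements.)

5

Let dp[i] be the longest non-decreasing subsequence ending at position i. Then dp = [1, 1, 2, 1, 3, 4, 5].
The maximum is 5; one witness is 3, 8, 10, 11, 13 at positions 2,3,5,6,7.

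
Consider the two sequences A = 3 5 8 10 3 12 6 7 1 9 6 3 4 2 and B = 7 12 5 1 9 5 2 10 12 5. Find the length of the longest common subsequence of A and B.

4

Backtracking the LCS table gives one alignment: 5 (A2,B3) → 1 (A9,B4) → 9 (A10,B5) → 2 (A14,B7).
So the longest common subsequence has length 4.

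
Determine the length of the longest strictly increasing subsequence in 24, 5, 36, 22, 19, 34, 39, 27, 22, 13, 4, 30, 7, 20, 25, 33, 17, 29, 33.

Let dp[i] be the longest increasing subsequence ending at position i. Then dp = [1, 1, 2, 2, 2, 3, 4, 3, 3, 2, 1, 4, 2, 3, 4, 5, 3, 5, 6].
The maximum is 6; one witness is 5, 19, 22, 25, 29, 33 at positions 2,5,9,15,18,19.

6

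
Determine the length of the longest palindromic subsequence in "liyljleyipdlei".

Using dp[i][j] = 2 + dp[i+1][j−1] if the ends match, else max(dp[i+1][j], dp[i][j−1]):
dp[1][14] = 9. A witness is liyljlyil at positions 1,2,3,4,5,6,8,9,12.

9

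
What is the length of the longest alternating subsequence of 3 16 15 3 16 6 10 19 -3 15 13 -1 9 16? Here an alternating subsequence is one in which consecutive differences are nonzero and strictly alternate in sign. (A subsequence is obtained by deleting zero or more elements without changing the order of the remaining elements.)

10

A longest alternating subsequence is 3, 16, 15, 16, 6, 10, -3, 15, -1, 9 (positions 1,2,3,5,6,7,9,10,12,13); its 9 consecutive differences strictly alternate in sign, and length 10 is optimal.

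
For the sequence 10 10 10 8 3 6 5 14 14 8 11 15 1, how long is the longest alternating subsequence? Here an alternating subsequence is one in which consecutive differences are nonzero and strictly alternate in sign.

8

Track the best alternating length ending on an up-step vs a down-step at each position: up/down = 1/1, 1/1, 1/1, 1/2, 1/2, 3/2, 3/4, 5/1, 5/1, 5/6, 7/6, 7/1, 1/8.
The maximum over both is 8; one such subsequence is 10, 3, 6, 5, 14, 8, 11, 1.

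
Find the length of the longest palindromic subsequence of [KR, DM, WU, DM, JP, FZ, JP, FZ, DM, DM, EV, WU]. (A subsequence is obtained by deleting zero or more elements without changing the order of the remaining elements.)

7

One longest palindromic subsequence is WU DM FZ JP FZ DM WU (positions 3,4,6,7,8,10,12); it reads the same forward and backward, and the interval DP gives dp[1][12] = 7.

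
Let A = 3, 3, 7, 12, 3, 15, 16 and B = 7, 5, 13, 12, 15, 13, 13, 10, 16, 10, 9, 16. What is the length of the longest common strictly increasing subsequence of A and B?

A longest common strictly increasing subsequence is 7, 12, 15, 16 (length 4); it appears in order in both A and B, and no longer such subsequence exists.

4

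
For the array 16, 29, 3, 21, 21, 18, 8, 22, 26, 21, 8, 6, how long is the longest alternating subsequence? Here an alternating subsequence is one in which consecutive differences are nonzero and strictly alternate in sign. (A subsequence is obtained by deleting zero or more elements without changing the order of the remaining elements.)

A longest alternating subsequence is 16, 29, 3, 21, 18, 22, 21 (positions 1,2,3,4,6,8,10); its 6 consecutive differences strictly alternate in sign, and length 7 is optimal.

7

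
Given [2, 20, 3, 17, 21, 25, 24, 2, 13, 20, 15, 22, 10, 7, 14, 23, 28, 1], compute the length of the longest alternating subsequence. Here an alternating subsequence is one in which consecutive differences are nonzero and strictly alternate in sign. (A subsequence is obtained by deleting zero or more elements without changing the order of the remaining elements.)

Track the best alternating length ending on an up-step vs a down-step at each position: up/down = 1/1, 2/1, 2/3, 4/3, 4/1, 4/1, 4/5, 1/5, 6/5, 6/5, 6/7, 8/5, 6/9, 6/9, 10/9, 10/5, 10/1, 1/11.
The maximum over both is 11; one such subsequence is 2, 20, 3, 17, 2, 20, 15, 22, 10, 14, 1.

11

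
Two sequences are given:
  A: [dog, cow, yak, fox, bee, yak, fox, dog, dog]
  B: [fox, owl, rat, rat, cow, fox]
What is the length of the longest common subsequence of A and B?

A longest common subsequence is cow, fox (length 2); the LCS DP confirms no longer common subsequence exists.

2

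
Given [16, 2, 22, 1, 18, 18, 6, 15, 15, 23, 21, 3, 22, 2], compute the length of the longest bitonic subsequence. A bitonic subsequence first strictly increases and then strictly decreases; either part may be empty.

7

Let inc[i] be the LIS ending at i and dec[i] the longest strictly decreasing subsequence starting at i. inc = [1, 1, 2, 1, 2, 2, 2, 3, 3, 4, 4, 2, 5, 2], dec = [4, 2, 5, 1, 4, 4, 3, 3, 3, 4, 3, 2, 2, 1].
max_i inc[i]+dec[i]−1 = 7, with one witness 2, 6, 15, 23, 21, 3, 2.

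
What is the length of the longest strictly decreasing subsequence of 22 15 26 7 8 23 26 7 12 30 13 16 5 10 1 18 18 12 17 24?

6

Let dp[i] be the longest decreasing subsequence ending at position i. Then dp = [1, 2, 1, 3, 3, 2, 1, 4, 3, 1, 3, 3, 5, 4, 6, 3, 3, 4, 4, 2].
The maximum is 6; one witness is 22, 15, 8, 7, 5, 1 at positions 1,2,5,8,13,15.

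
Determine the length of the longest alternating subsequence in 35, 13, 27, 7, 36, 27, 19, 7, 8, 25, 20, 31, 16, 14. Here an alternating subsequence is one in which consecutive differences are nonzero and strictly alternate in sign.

A longest alternating subsequence is 35, 13, 27, 7, 36, 19, 25, 20, 31, 16 (positions 1,2,3,4,5,7,10,11,12,13); its 9 consecutive differences strictly alternate in sign, and length 10 is optimal.

10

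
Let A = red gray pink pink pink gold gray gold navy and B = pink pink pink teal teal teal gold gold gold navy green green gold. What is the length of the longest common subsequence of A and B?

6

A longest common subsequence is pink, pink, pink, gold, gold, navy (length 6); the LCS DP confirms no longer common subsequence exists.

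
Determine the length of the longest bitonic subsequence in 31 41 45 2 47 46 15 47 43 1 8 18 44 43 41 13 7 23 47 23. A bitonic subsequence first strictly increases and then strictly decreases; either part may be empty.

10

Let inc[i] be the LIS ending at i and dec[i] the longest strictly decreasing subsequence starting at i. inc = [1, 2, 3, 1, 4, 4, 2, 5, 3, 1, 2, 3, 4, 4, 4, 3, 2, 4, 5, 4], dec = [4, 4, 6, 2, 7, 6, 3, 6, 4, 1, 2, 3, 5, 4, 3, 2, 1, 1, 2, 1].
max_i inc[i]+dec[i]−1 = 10, with one witness 31, 41, 45, 47, 46, 44, 43, 41, 13, 7.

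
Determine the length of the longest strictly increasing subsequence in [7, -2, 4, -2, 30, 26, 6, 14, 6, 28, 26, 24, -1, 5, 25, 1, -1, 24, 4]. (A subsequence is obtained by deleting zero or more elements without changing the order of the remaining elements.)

6

One longest increasing subsequence is -2, 4, 6, 14, 24, 25 (positions 2,3,7,8,12,15), of length 6; no longer one exists.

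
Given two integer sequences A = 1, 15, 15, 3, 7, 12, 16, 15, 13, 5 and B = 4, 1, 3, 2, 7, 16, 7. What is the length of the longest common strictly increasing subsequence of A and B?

4

For each value that appears in both, track the longest common increasing run ending there.
The best achievable length is 4; one witness is 1, 3, 7, 16 (A-positions 1,4,5,7, B-positions 2,3,5,6).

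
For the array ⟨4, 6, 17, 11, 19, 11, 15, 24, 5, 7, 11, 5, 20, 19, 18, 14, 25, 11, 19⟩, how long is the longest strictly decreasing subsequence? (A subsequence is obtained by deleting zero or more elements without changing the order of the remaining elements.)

6

Let dp[i] be the longest decreasing subsequence ending at position i. Then dp = [1, 1, 1, 2, 1, 2, 2, 1, 3, 3, 3, 4, 2, 3, 4, 5, 1, 6, 3].
The maximum is 6; one witness is 24, 20, 19, 18, 14, 11 at positions 8,13,14,15,16,18.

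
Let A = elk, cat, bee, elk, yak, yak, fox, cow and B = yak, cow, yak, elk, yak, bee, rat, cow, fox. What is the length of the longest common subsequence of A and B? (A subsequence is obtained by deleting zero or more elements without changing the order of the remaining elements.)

3

A longest common subsequence is elk, bee, fox (length 3); the LCS DP confirms no longer common subsequence exists.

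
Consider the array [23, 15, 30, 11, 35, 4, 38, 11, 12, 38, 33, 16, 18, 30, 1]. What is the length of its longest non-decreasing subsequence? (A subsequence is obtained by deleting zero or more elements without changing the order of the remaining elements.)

6

One longest non-decreasing subsequence is 11, 11, 12, 16, 18, 30 (positions 4,8,9,12,13,14), of length 6; no longer one exists.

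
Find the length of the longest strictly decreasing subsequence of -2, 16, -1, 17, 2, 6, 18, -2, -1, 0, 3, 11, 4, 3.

One longest decreasing subsequence is 16, 6, 4, 3 (positions 2,6,13,14), of length 4; no longer one exists.

4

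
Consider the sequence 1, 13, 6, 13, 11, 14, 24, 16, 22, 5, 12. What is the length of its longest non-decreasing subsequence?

Scanning left to right, the best length ending at each element is: 1→1, 13→2, 6→2, 13→3, 11→3, 14→4, 24→5, 16→5, 22→6, 5→2, 12→4.
So the longest non-decreasing subsequence has length 6, e.g. 1, 13, 13, 14, 16, 22.

6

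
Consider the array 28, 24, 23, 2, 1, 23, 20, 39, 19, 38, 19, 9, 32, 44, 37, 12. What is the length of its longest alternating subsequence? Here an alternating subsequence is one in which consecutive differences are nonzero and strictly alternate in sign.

10

A longest alternating subsequence is 28, 2, 23, 20, 39, 19, 38, 19, 44, 37 (positions 1,4,6,7,8,9,10,11,14,15); its 9 consecutive differences strictly alternate in sign, and length 10 is optimal.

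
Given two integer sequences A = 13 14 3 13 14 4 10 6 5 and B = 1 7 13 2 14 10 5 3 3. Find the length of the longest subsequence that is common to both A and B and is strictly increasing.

2

A longest common strictly increasing subsequence is 13, 14 (length 2); it appears in order in both A and B, and no longer such subsequence exists.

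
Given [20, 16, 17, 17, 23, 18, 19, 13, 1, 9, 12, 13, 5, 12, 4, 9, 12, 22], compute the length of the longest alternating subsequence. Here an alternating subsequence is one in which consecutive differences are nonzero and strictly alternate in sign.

11

Track the best alternating length ending on an up-step vs a down-step at each position: up/down = 1/1, 1/2, 3/2, 3/2, 3/1, 3/4, 5/4, 1/6, 1/6, 7/6, 7/6, 7/6, 7/8, 9/8, 7/10, 11/10, 11/8, 11/4.
The maximum over both is 11; one such subsequence is 20, 16, 23, 18, 19, 1, 9, 5, 12, 4, 9.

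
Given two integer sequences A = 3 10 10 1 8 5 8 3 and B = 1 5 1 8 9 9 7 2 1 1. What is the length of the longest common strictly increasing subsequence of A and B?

A longest common strictly increasing subsequence is 1, 5, 8 (length 3); it appears in order in both A and B, and no longer such subsequence exists.

3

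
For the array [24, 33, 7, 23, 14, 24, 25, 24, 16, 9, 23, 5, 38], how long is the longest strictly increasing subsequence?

5

Let dp[i] be the longest increasing subsequence ending at position i. Then dp = [1, 2, 1, 2, 2, 3, 4, 3, 3, 2, 4, 1, 5].
The maximum is 5; one witness is 7, 23, 24, 25, 38 at positions 3,4,6,7,13.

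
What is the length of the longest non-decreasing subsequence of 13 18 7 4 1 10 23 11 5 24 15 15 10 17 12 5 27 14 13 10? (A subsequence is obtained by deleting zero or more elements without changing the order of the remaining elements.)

7

Scanning left to right, the best length ending at each element is: 13→1, 18→2, 7→1, 4→1, 1→1, 10→2, 23→3, 11→3, 5→2, 24→4, 15→4, 15→5, 10→3, 17→6, 12→4, 5→3, 27→7, 14→5, 13→5, 10→4.
So the longest non-decreasing subsequence has length 7, e.g. 7, 10, 11, 15, 15, 17, 27.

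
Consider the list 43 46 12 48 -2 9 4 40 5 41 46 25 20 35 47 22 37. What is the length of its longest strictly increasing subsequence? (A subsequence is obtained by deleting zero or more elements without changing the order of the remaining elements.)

6

Scanning left to right, the best length ending at each element is: 43→1, 46→2, 12→1, 48→3, -2→1, 9→2, 4→2, 40→3, 5→3, 41→4, 46→5, 25→4, 20→4, 35→5, 47→6, 22→5, 37→6.
So the longest increasing subsequence has length 6, e.g. -2, 9, 40, 41, 46, 47.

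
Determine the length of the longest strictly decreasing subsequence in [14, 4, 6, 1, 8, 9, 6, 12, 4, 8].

4

Let dp[i] be the longest decreasing subsequence ending at position i. Then dp = [1, 2, 2, 3, 2, 2, 3, 2, 4, 3].
The maximum is 4; one witness is 14, 8, 6, 4 at positions 1,5,7,9.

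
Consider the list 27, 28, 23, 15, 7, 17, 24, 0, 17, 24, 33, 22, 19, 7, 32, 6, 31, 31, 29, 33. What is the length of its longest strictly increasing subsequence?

5

Let dp[i] be the longest increasing subsequence ending at position i. Then dp = [1, 2, 1, 1, 1, 2, 3, 1, 2, 3, 4, 3, 3, 2, 4, 2, 4, 4, 4, 5].
The maximum is 5; one witness is 15, 17, 24, 32, 33 at positions 4,6,7,15,20.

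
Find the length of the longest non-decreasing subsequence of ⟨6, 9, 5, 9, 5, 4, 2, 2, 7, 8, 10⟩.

Scanning left to right, the best length ending at each element is: 6→1, 9→2, 5→1, 9→3, 5→2, 4→1, 2→1, 2→2, 7→3, 8→4, 10→5.
So the longest non-decreasing subsequence has length 5, e.g. 5, 5, 7, 8, 10.

5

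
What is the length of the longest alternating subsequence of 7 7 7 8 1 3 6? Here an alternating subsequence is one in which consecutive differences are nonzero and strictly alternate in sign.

4

A longest alternating subsequence is 7, 8, 1, 3 (positions 1,4,5,6); its 3 consecutive differences strictly alternate in sign, and length 4 is optimal.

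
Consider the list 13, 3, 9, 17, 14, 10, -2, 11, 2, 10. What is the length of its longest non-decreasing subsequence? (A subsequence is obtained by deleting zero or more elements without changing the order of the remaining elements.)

One longest non-decreasing subsequence is 3, 9, 10, 11 (positions 2,3,6,8), of length 4; no longer one exists.

4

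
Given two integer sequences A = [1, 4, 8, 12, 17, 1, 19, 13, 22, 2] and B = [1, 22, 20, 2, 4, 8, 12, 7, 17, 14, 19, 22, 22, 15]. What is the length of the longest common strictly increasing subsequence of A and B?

7

A longest common strictly increasing subsequence is 1, 4, 8, 12, 17, 19, 22 (length 7); it appears in order in both A and B, and no longer such subsequence exists.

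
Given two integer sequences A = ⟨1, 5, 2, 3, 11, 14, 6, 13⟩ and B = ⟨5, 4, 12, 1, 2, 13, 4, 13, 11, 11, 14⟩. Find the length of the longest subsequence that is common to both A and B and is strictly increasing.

A longest common strictly increasing subsequence is 1, 2, 11, 14 (length 4); it appears in order in both A and B, and no longer such subsequence exists.

4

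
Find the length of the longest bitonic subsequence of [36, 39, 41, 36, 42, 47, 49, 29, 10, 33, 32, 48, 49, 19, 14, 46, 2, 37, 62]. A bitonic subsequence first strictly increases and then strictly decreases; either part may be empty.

11

Let inc[i] be the LIS ending at i and dec[i] the longest strictly decreasing subsequence starting at i. inc = [1, 2, 3, 1, 4, 5, 6, 1, 1, 2, 2, 6, 7, 2, 2, 5, 1, 3, 8], dec = [6, 7, 7, 6, 6, 6, 6, 4, 2, 5, 4, 4, 4, 3, 2, 2, 1, 1, 1].
max_i inc[i]+dec[i]−1 = 11, with one witness 36, 39, 41, 42, 47, 49, 33, 32, 19, 14, 2.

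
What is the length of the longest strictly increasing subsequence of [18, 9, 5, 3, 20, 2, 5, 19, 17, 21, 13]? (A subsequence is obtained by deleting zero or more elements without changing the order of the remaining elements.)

4

One longest increasing subsequence is 3, 5, 19, 21 (positions 4,7,8,10), of length 4; no longer one exists.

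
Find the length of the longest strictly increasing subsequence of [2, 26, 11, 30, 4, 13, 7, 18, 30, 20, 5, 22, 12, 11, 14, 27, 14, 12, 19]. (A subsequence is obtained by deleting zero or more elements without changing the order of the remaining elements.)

One longest increasing subsequence is 2, 11, 13, 18, 20, 22, 27 (positions 1,3,6,8,10,12,16), of length 7; no longer one exists.

7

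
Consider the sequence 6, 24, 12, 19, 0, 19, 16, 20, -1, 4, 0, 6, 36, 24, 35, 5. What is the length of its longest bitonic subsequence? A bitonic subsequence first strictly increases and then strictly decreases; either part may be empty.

Let inc[i] be the LIS ending at i and dec[i] the longest strictly decreasing subsequence starting at i. inc = [1, 2, 2, 3, 1, 3, 3, 4, 1, 2, 2, 3, 5, 5, 6, 3], dec = [3, 5, 3, 4, 2, 4, 3, 3, 1, 2, 1, 2, 3, 2, 2, 1].
max_i inc[i]+dec[i]−1 = 7, with one witness 6, 12, 19, 20, 36, 35, 5.

7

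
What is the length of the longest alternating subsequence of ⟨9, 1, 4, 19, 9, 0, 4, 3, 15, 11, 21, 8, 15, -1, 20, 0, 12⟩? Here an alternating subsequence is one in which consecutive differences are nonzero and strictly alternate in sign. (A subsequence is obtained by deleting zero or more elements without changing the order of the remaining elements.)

A longest alternating subsequence is 9, 1, 4, 0, 4, 3, 15, 11, 21, 8, 15, -1, 20, 0, 12 (positions 1,2,3,6,7,8,9,10,11,12,13,14,15,16,17); its 14 consecutive differences strictly alternate in sign, and length 15 is optimal.

15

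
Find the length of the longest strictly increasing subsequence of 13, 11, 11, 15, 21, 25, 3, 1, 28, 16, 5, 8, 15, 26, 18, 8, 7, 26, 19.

6

Let dp[i] be the longest increasing subsequence ending at position i. Then dp = [1, 1, 1, 2, 3, 4, 1, 1, 5, 3, 2, 3, 4, 5, 5, 3, 3, 6, 6].
The maximum is 6; one witness is 3, 5, 8, 15, 18, 26 at positions 7,11,12,13,15,18.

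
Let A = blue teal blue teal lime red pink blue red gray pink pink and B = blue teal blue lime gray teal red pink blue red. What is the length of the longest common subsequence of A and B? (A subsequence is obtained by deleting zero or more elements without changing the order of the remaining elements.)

8

A longest common subsequence is blue, teal, blue, teal, red, pink, blue, red (length 8); the LCS DP confirms no longer common subsequence exists.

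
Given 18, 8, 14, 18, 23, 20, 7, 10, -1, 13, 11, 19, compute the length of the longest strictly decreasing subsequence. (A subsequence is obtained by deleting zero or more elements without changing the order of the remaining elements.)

4

Let dp[i] be the longest decreasing subsequence ending at position i. Then dp = [1, 2, 2, 1, 1, 2, 3, 3, 4, 3, 4, 3].
The maximum is 4; one witness is 18, 8, 7, -1 at positions 1,2,7,9.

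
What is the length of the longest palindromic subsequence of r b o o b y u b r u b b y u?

One longest palindromic subsequence is bburubb (positions 2,5,7,9,10,11,12); it reads the same forward and backward, and the interval DP gives dp[1][14] = 7.

7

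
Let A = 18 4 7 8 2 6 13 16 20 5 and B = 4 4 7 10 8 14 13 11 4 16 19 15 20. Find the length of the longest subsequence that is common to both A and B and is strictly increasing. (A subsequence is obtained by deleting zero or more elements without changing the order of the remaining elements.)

A longest common strictly increasing subsequence is 4, 7, 8, 13, 16, 20 (length 6); it appears in order in both A and B, and no longer such subsequence exists.

6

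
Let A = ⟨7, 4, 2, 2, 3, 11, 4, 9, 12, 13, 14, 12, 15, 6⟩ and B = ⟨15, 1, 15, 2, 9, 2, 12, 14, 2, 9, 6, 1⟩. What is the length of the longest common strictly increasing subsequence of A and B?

4

For each value that appears in both, track the longest common increasing run ending there.
The best achievable length is 4; one witness is 2, 9, 12, 14 (A-positions 3,8,9,11, B-positions 4,5,7,8).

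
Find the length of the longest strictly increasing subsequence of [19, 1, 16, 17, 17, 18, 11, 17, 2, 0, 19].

5

One longest increasing subsequence is 1, 16, 17, 18, 19 (positions 2,3,4,6,11), of length 5; no longer one exists.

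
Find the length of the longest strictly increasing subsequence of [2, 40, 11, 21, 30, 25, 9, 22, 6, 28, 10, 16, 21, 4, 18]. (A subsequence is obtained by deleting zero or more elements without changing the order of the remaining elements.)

5

One longest increasing subsequence is 2, 11, 21, 25, 28 (positions 1,3,4,6,10), of length 5; no longer one exists.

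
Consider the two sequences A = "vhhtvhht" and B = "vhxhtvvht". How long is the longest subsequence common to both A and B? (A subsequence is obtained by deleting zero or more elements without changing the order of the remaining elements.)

A longest common subsequence is vhhtvht (length 7); the LCS DP confirms no longer common subsequence exists.

7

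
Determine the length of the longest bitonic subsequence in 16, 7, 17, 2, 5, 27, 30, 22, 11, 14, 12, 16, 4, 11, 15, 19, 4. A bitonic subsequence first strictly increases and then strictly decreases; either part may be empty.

One longest bitonic subsequence is 16, 17, 27, 30, 22, 14, 12, 11, 4 (positions 1,3,6,7,8,10,11,14,17): it rises to 30 then falls. Length 9 is optimal.

9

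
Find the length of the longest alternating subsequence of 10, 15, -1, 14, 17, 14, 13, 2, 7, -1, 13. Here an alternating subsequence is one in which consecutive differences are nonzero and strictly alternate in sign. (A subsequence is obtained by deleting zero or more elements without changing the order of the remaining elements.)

8

A longest alternating subsequence is 10, 15, -1, 14, 2, 7, -1, 13 (positions 1,2,3,4,8,9,10,11); its 7 consecutive differences strictly alternate in sign, and length 8 is optimal.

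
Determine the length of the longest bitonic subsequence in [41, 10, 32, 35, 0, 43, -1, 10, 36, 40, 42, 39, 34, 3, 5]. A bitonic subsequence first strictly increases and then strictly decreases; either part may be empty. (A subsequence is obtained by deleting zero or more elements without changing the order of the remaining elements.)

9

Let inc[i] be the LIS ending at i and dec[i] the longest strictly decreasing subsequence starting at i. inc = [1, 1, 2, 3, 1, 4, 1, 2, 4, 5, 6, 5, 3, 2, 3], dec = [5, 3, 3, 3, 2, 5, 1, 2, 3, 4, 4, 3, 2, 1, 1].
max_i inc[i]+dec[i]−1 = 9, with one witness 10, 32, 35, 36, 40, 42, 39, 34, 5.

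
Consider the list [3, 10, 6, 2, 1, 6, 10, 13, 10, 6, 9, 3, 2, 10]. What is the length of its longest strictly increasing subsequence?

One longest increasing subsequence is 3, 6, 10, 13 (positions 1,3,7,8), of length 4; no longer one exists.

4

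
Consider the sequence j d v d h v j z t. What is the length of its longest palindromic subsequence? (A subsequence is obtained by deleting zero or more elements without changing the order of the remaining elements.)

One longest palindromic subsequence is jvhvj (positions 1,3,5,6,7); it reads the same forward and backward, and the interval DP gives dp[1][9] = 5.

5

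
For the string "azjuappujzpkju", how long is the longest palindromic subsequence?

Using dp[i][j] = 2 + dp[i+1][j−1] if the ends match, else max(dp[i+1][j], dp[i][j−1]):
dp[1][14] = 8. A witness is zjuppujz at positions 2,3,4,6,7,8,9,10.

8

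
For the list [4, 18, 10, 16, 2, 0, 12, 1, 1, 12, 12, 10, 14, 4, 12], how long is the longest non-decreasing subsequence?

6

Let dp[i] be the longest non-decreasing subsequence ending at position i. Then dp = [1, 2, 2, 3, 1, 1, 3, 2, 3, 4, 5, 4, 6, 4, 6].
The maximum is 6; one witness is 4, 10, 12, 12, 12, 14 at positions 1,3,7,10,11,13.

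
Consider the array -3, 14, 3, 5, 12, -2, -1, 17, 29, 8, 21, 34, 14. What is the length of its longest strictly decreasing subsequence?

3

Let dp[i] be the longest decreasing subsequence ending at position i. Then dp = [1, 1, 2, 2, 2, 3, 3, 1, 1, 3, 2, 1, 3].
The maximum is 3; one witness is 14, 3, -2 at positions 2,3,6.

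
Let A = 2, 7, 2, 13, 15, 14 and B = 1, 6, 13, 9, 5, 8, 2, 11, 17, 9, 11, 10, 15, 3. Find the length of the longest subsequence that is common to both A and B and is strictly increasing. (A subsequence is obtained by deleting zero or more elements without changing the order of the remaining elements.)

2

For each value that appears in both, track the longest common increasing run ending there.
The best achievable length is 2; one witness is 13, 15 (A-positions 4,5, B-positions 3,13).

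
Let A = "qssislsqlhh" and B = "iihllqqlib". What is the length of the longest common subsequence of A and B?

4

Backtracking the LCS table gives one alignment: i (A4,B2) → l (A6,B5) → q (A8,B7) → l (A9,B8).
So the longest common subsequence has length 4.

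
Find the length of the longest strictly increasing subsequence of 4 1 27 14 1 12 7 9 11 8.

4

Scanning left to right, the best length ending at each element is: 4→1, 1→1, 27→2, 14→2, 1→1, 12→2, 7→2, 9→3, 11→4, 8→3.
So the longest increasing subsequence has length 4, e.g. 4, 7, 9, 11.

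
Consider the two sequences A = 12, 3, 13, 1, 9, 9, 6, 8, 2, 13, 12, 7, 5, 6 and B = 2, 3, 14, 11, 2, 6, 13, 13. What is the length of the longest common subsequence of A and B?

3

A longest common subsequence is 3, 13, 13 (length 3); the LCS DP confirms no longer common subsequence exists.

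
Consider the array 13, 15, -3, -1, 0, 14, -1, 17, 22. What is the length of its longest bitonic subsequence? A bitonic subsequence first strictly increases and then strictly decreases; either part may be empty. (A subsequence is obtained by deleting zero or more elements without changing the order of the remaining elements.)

6

Let inc[i] be the LIS ending at i and dec[i] the longest strictly decreasing subsequence starting at i. inc = [1, 2, 1, 2, 3, 4, 2, 5, 6], dec = [3, 3, 1, 1, 2, 2, 1, 1, 1].
max_i inc[i]+dec[i]−1 = 6, with one witness -3, -1, 0, 14, 17, 22.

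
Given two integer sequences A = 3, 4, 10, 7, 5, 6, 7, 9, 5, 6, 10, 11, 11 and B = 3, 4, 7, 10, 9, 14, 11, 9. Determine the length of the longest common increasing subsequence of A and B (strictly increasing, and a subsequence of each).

A longest common strictly increasing subsequence is 3, 4, 7, 10, 11 (length 5); it appears in order in both A and B, and no longer such subsequence exists.

5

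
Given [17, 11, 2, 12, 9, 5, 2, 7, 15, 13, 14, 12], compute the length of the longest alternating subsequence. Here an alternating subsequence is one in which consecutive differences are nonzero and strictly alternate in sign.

A longest alternating subsequence is 17, 11, 12, 9, 15, 13, 14, 12 (positions 1,2,4,5,9,10,11,12); its 7 consecutive differences strictly alternate in sign, and length 8 is optimal.

8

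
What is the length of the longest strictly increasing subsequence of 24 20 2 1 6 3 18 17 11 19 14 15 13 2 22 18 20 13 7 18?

Let dp[i] be the longest increasing subsequence ending at position i. Then dp = [1, 1, 1, 1, 2, 2, 3, 3, 3, 4, 4, 5, 4, 2, 6, 6, 7, 4, 3, 6].
The maximum is 7; one witness is 2, 6, 11, 14, 15, 18, 20 at positions 3,5,9,11,12,16,17.

7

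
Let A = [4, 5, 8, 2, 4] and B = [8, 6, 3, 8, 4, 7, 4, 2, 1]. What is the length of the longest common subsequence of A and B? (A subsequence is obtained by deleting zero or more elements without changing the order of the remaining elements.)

2

A longest common subsequence is 4, 2 (length 2); the LCS DP confirms no longer common subsequence exists.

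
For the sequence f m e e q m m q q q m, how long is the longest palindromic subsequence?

One longest palindromic subsequence is mqqqqm (positions 2,5,8,9,10,11); it reads the same forward and backward, and the interval DP gives dp[1][11] = 6.

6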